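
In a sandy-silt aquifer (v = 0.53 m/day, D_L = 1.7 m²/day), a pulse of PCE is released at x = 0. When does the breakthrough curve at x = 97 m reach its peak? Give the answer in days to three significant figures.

177 days

For the 1D instantaneous-source solution, setting ∂C/∂t = 0 at fixed x gives v²t² + 2Dt − x² = 0, so t = (√(D² + v²x²) − D)/v².
√(D² + v²x²) = √(1.7² + 0.53² × 97²) = 51.44; v² = 0.2809.
t = (51.44 − 1.7)/0.2809 = 177 days (vs. the pure-advection estimate x/v = 183 d).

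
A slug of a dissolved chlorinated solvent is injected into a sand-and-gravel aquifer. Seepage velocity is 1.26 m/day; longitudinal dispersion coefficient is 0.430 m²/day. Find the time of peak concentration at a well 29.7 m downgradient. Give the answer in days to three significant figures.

For the 1D instantaneous-source solution, setting ∂C/∂t = 0 at fixed x gives v²t² + 2Dt − x² = 0, so t = (√(D² + v²x²) − D)/v².
√(D² + v²x²) = √(0.430² + 1.26² × 29.7²) = 37.42; v² = 1.5876.
t = (37.42 − 0.430)/1.5876 = 23.3 days (vs. the pure-advection estimate x/v = 23.6 d).

23.3 days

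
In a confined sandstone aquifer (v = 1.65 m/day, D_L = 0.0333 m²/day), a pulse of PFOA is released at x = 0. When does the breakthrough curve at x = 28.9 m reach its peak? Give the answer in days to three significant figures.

For the 1D instantaneous-source solution, setting ∂C/∂t = 0 at fixed x gives v²t² + 2Dt − x² = 0, so t = (√(D² + v²x²) − D)/v².
√(D² + v²x²) = √(0.0333² + 1.65² × 28.9²) = 47.69; v² = 2.7225.
t = (47.69 − 0.0333)/2.7225 = 17.5 days (vs. the pure-advection estimate x/v = 17.5 d).

17.5 days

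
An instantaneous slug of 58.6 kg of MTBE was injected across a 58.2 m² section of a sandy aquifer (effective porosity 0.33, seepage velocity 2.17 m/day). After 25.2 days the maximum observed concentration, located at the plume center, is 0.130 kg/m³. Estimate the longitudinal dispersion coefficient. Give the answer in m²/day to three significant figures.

At the plume center C_max = M/(n_e·A·√(4πDt)), so D = M²/(4πt·(n_e·A·C_max)²).
n_e·A·C_max = 0.33 × 58.2 × 0.130 = 2.497 kg/m.
D = 58.6²/(4π × 25.2 × 2.497²) = 1.74 m²/day.

1.74 m²/day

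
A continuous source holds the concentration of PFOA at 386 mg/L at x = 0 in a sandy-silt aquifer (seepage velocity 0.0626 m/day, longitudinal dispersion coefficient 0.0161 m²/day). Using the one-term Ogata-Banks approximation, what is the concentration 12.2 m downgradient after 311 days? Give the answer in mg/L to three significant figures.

382 mg/L

For a continuous step input, C/C₀ ≈ ½·erfc((x−vt)/(2√(Dt))).
vt = 0.0626 × 311 = 19.4686 m and 2√(Dt) = 2√(0.0161 × 311) = 4.475 m.
Argument (x−vt)/(2√(Dt)) = (12.2 − 19.4686)/4.475 = -1.624; ½·erfc(-1.624) = 0.9892.
C = 386 × 0.9892 = 382 mg/L.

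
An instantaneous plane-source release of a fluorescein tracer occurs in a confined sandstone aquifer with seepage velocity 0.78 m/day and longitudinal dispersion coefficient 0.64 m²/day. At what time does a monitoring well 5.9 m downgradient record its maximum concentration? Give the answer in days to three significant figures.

6.58 days

For the 1D instantaneous-source solution, setting ∂C/∂t = 0 at fixed x gives v²t² + 2Dt − x² = 0, so t = (√(D² + v²x²) − D)/v².
√(D² + v²x²) = √(0.64² + 0.78² × 5.9²) = 4.646; v² = 0.6084.
t = (4.646 − 0.64)/0.6084 = 6.58 days (vs. the pure-advection estimate x/v = 7.56 d).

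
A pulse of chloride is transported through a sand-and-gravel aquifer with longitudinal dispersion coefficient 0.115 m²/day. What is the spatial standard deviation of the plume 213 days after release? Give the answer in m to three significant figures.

7.00 m

Dispersive spreading gives a Gaussian with σ² = 2Dt; advection only shifts the center.
σ = √(2 × 0.115 × 213) = 7.00 m.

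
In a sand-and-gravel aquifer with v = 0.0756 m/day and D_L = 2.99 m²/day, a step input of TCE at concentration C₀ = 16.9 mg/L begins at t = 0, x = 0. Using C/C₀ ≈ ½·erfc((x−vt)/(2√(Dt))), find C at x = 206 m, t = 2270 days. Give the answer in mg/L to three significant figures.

For a continuous step input, C/C₀ ≈ ½·erfc((x−vt)/(2√(Dt))).
vt = 0.0756 × 2270 = 171.612 m and 2√(Dt) = 2√(2.99 × 2270) = 164.8 m.
Argument (x−vt)/(2√(Dt)) = (206 − 171.612)/164.8 = 0.2087; ½·erfc(0.2087) = 0.3839.
C = 16.9 × 0.3839 = 6.49 mg/L.

6.49 mg/L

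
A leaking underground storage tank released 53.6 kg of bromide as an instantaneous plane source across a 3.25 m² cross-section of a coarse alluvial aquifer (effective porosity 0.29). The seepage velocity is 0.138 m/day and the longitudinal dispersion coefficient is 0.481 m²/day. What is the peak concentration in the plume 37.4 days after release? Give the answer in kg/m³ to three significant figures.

The peak of an instantaneous 1D plume sits at x = vt; there the Gaussian factor is 1 and C_max = M/(n_e·A·√(4πDt)), where n_e·A is the pore area the mass is dissolved in.
√(4πDt) = √(4π × 0.481 × 37.4) = 15.04 m, so C_max = 53.6/(0.29 × 3.25 × 15.04) = 3.78 kg/m³.

3.78 kg/m³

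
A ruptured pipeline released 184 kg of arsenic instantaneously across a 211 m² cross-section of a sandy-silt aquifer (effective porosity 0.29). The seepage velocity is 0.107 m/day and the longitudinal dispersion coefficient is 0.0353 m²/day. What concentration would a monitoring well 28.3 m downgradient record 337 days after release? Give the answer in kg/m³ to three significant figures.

For an instantaneous plane source, C(x,t) = M/(n_e·A·√(4πDt)) · exp(−(x−vt)²/(4Dt)), with n_e·A the pore (flow) area.
Plume center vt = 0.107 × 337 = 36.059 m, so the well at 28.3 m is 7.759 m upgradient of the peak.
√(4πDt) = 12.23 m, giving peak height M/(n_e·A·√(4πDt)) = 184/(0.29 × 211 × 12.23) = 0.2459 kg/m³.
(x−vt)²/(4Dt) = (-7.759)²/(4 × 0.0353 × 337) = 1.265; exp(−1.265) = 0.2822.
C = 0.2459 × 0.2822 = 0.0694 kg/m³.

0.0694 kg/m³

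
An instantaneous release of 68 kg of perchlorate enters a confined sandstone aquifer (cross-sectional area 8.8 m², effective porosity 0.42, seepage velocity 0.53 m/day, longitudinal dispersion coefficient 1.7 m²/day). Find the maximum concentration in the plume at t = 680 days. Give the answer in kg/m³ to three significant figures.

0.153 kg/m³

The peak of an instantaneous 1D plume sits at x = vt; there the Gaussian factor is 1 and C_max = M/(n_e·A·√(4πDt)), where n_e·A is the pore area the mass is dissolved in.
√(4πDt) = √(4π × 1.7 × 680) = 120.5 m, so C_max = 68/(0.42 × 8.8 × 120.5) = 0.153 kg/m³.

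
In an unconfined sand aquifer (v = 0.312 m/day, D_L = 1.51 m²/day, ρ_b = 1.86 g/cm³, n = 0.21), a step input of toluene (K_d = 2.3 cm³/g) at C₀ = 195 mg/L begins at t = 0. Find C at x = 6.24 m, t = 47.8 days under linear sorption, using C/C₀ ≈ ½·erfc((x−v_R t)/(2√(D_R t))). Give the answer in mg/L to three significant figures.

Retardation factor R = 1 + ρ_b·K_d/n = 1 + 1.86 × 2.3/0.21 = 21.37.
Sorption retards both mechanisms: v_R = v/R = 0.01460 m/day, D_R = D/R = 0.07066 m²/day.
v_R·t = 0.01460 × 47.8 = 0.69788 m; 2√(D_R t) = 3.676 m; argument = (6.24 − 0.69788)/3.676 = 1.508.
C = C₀ × ½·erfc(1.508) = 195 × 0.01648 = 3.21 mg/L.

3.21 mg/L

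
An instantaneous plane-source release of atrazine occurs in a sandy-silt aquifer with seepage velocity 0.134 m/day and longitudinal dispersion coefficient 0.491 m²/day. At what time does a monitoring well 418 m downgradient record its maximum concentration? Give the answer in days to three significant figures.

For the 1D instantaneous-source solution, setting ∂C/∂t = 0 at fixed x gives v²t² + 2Dt − x² = 0, so t = (√(D² + v²x²) − D)/v².
√(D² + v²x²) = √(0.491² + 0.134² × 418²) = 56.01; v² = 0.017956.
t = (56.01 − 0.491)/0.017956 = 3090 days (vs. the pure-advection estimate x/v = 3120 d).

3090 days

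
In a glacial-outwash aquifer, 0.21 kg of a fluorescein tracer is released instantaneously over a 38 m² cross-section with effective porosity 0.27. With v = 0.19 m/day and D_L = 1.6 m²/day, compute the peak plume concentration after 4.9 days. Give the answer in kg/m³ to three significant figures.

0.00206 kg/m³

The peak of an instantaneous 1D plume sits at x = vt; there the Gaussian factor is 1 and C_max = M/(n_e·A·√(4πDt)), where n_e·A is the pore area the mass is dissolved in.
√(4πDt) = √(4π × 1.6 × 4.9) = 9.926 m, so C_max = 0.21/(0.27 × 38 × 9.926) = 0.00206 kg/m³.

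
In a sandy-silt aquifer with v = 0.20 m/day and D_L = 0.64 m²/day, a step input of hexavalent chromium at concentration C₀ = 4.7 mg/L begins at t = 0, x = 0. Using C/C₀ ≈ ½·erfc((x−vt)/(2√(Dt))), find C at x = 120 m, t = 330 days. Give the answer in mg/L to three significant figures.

For a continuous step input, C/C₀ ≈ ½·erfc((x−vt)/(2√(Dt))).
vt = 0.20 × 330 = 66 m and 2√(Dt) = 2√(0.64 × 330) = 29.07 m.
Argument (x−vt)/(2√(Dt)) = (120 − 66)/29.07 = 1.858; ½·erfc(1.858) = 0.004299.
C = 4.7 × 0.004299 = 0.0202 mg/L.

0.0202 mg/L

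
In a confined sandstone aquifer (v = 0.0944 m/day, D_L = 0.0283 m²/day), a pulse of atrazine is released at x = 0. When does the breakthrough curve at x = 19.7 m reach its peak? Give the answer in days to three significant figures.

206 days

For the 1D instantaneous-source solution, setting ∂C/∂t = 0 at fixed x gives v²t² + 2Dt − x² = 0, so t = (√(D² + v²x²) − D)/v².
√(D² + v²x²) = √(0.0283² + 0.0944² × 19.7²) = 1.860; v² = 0.00891136.
t = (1.860 − 0.0283)/0.00891136 = 206 days (vs. the pure-advection estimate x/v = 209 d).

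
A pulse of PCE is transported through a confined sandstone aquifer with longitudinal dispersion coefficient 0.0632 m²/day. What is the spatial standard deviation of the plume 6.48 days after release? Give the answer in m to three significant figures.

Dispersive spreading gives a Gaussian with σ² = 2Dt; advection only shifts the center.
σ = √(2 × 0.0632 × 6.48) = 0.905 m.

0.905 m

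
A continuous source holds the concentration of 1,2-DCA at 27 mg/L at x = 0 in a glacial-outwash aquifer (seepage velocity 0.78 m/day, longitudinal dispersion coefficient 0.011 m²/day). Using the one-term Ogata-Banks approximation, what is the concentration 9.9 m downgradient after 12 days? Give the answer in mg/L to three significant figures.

3.96 mg/L

For a continuous step input, C/C₀ ≈ ½·erfc((x−vt)/(2√(Dt))).
vt = 0.78 × 12 = 9.36 m and 2√(Dt) = 2√(0.011 × 12) = 0.7266 m.
Argument (x−vt)/(2√(Dt)) = (9.9 − 9.36)/0.7266 = 0.7432; ½·erfc(0.7432) = 0.1466.
C = 27 × 0.1466 = 3.96 mg/L.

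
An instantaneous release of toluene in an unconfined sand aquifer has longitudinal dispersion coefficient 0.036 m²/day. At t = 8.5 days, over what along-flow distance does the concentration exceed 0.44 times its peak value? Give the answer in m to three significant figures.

The plume is Gaussian with σ = √(2Dt) = √(2 × 0.036 × 8.5) = 0.7823 m.
C/C_peak = exp(−Δx²/(2σ²)) = 0.44 ⇒ Δx = σ·√(−2 ln 0.44) = 0.7823 × 1.281 = 1.002 m.
Width = 2Δx = 2.00 m.

2.00 m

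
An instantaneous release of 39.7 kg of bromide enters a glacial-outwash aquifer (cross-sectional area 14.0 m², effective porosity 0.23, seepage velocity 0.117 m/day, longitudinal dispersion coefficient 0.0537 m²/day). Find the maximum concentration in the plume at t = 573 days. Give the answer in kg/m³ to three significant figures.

0.627 kg/m³

The peak of an instantaneous 1D plume sits at x = vt; there the Gaussian factor is 1 and C_max = M/(n_e·A·√(4πDt)), where n_e·A is the pore area the mass is dissolved in.
√(4πDt) = √(4π × 0.0537 × 573) = 19.66 m, so C_max = 39.7/(0.23 × 14.0 × 19.66) = 0.627 kg/m³.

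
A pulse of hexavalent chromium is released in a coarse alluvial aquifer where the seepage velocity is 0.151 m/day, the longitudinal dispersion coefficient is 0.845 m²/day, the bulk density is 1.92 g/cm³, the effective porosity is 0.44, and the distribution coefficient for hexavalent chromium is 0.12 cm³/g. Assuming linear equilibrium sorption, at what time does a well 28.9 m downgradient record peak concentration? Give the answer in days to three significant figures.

Retardation factor R = 1 + ρ_b·K_d/n = 1 + 1.92 × 0.12/0.44 = 1.524.
Sorption retards both mechanisms: v_R = v/R = 0.09908 m/day, D_R = D/R = 0.5545 m²/day.
Peak time from v_R²t² + 2D_R t − x² = 0: t = (√(D_R² + v_R²x²) − D_R)/v_R².
√(D_R² + v_R²x²) = √(0.5545² + 0.09908² × 28.9²) = 2.917; v_R² = 0.009817.
t = (2.917 − 0.5545)/0.009817 = 241 days.

241 days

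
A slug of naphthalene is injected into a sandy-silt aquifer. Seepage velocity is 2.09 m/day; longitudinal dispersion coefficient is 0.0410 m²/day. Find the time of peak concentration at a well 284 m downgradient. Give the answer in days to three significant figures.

136 days

For the 1D instantaneous-source solution, setting ∂C/∂t = 0 at fixed x gives v²t² + 2Dt − x² = 0, so t = (√(D² + v²x²) − D)/v².
√(D² + v²x²) = √(0.0410² + 2.09² × 284²) = 593.6; v² = 4.3681.
t = (593.6 − 0.0410)/4.3681 = 136 days (vs. the pure-advection estimate x/v = 136 d).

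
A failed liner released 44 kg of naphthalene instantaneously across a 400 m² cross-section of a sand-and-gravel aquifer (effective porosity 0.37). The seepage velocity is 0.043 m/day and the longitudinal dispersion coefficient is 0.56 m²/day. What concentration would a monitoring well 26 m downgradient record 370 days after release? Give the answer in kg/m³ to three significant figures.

For an instantaneous plane source, C(x,t) = M/(n_e·A·√(4πDt)) · exp(−(x−vt)²/(4Dt)), with n_e·A the pore (flow) area.
Plume center vt = 0.043 × 370 = 15.91 m, so the well at 26 m is 10.09 m downgradient of the peak.
√(4πDt) = 51.03 m, giving peak height M/(n_e·A·√(4πDt)) = 44/(0.37 × 400 × 51.03) = 0.005826 kg/m³.
(x−vt)²/(4Dt) = (10.09)²/(4 × 0.56 × 370) = 0.1228; exp(−0.1228) = 0.8844.
C = 0.005826 × 0.8844 = 0.00515 kg/m³.

0.00515 kg/m³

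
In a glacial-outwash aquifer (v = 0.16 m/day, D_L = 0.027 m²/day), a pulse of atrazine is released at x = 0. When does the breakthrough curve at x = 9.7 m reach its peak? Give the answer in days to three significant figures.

For the 1D instantaneous-source solution, setting ∂C/∂t = 0 at fixed x gives v²t² + 2Dt − x² = 0, so t = (√(D² + v²x²) − D)/v².
√(D² + v²x²) = √(0.027² + 0.16² × 9.7²) = 1.552; v² = 0.0256.
t = (1.552 − 0.027)/0.0256 = 59.6 days (vs. the pure-advection estimate x/v = 60.6 d).

59.6 days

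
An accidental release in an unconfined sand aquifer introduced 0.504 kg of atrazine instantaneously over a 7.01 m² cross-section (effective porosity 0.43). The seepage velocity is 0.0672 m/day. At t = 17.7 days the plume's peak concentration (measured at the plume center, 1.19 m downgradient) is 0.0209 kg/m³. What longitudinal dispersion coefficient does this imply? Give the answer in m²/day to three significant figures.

0.288 m²/day

At the plume center C_max = M/(n_e·A·√(4πDt)), so D = M²/(4πt·(n_e·A·C_max)²).
n_e·A·C_max = 0.43 × 7.01 × 0.0209 = 0.06300 kg/m.
D = 0.504²/(4π × 17.7 × 0.06300²) = 0.288 m²/day.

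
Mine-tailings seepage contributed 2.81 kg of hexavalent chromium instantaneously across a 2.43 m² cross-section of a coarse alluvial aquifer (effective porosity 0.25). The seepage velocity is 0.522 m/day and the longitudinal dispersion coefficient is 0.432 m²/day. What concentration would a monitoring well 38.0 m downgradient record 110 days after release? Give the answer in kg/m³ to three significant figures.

0.0260 kg/m³

For an instantaneous plane source, C(x,t) = M/(n_e·A·√(4πDt)) · exp(−(x−vt)²/(4Dt)), with n_e·A the pore (flow) area.
Plume center vt = 0.522 × 110 = 57.42 m, so the well at 38.0 m is 19.42 m upgradient of the peak.
√(4πDt) = 24.44 m, giving peak height M/(n_e·A·√(4πDt)) = 2.81/(0.25 × 2.43 × 24.44) = 0.1893 kg/m³.
(x−vt)²/(4Dt) = (-19.42)²/(4 × 0.432 × 110) = 1.984; exp(−1.984) = 0.1375.
C = 0.1893 × 0.1375 = 0.0260 kg/m³.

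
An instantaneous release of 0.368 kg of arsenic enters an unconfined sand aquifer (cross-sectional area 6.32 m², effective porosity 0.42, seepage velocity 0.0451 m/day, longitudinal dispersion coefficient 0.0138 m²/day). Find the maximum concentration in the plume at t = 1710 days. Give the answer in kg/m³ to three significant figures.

0.00805 kg/m³

The peak of an instantaneous 1D plume sits at x = vt; there the Gaussian factor is 1 and C_max = M/(n_e·A·√(4πDt)), where n_e·A is the pore area the mass is dissolved in.
√(4πDt) = √(4π × 0.0138 × 1710) = 17.22 m, so C_max = 0.368/(0.42 × 6.32 × 17.22) = 0.00805 kg/m³.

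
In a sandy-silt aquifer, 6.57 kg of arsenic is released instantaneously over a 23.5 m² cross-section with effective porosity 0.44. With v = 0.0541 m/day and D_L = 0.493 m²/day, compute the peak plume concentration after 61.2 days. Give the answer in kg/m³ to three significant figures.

0.0326 kg/m³

The peak of an instantaneous 1D plume sits at x = vt; there the Gaussian factor is 1 and C_max = M/(n_e·A·√(4πDt)), where n_e·A is the pore area the mass is dissolved in.
√(4πDt) = √(4π × 0.493 × 61.2) = 19.47 m, so C_max = 6.57/(0.44 × 23.5 × 19.47) = 0.0326 kg/m³.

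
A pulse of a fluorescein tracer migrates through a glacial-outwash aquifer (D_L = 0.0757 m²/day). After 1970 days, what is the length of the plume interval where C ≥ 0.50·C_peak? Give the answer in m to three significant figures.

40.7 m

The plume is Gaussian with σ = √(2Dt) = √(2 × 0.0757 × 1970) = 17.27 m.
C/C_peak = exp(−Δx²/(2σ²)) = 0.50 ⇒ Δx = σ·√(−2 ln 0.50) = 17.27 × 1.177 = 20.33 m.
Width = 2Δx = 40.7 m.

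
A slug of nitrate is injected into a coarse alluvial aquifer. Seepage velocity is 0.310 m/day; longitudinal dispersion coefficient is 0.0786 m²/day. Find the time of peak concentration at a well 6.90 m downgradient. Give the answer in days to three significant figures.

21.5 days

For the 1D instantaneous-source solution, setting ∂C/∂t = 0 at fixed x gives v²t² + 2Dt − x² = 0, so t = (√(D² + v²x²) − D)/v².
√(D² + v²x²) = √(0.0786² + 0.310² × 6.90²) = 2.140; v² = 0.0961.
t = (2.140 − 0.0786)/0.0961 = 21.5 days (vs. the pure-advection estimate x/v = 22.3 d).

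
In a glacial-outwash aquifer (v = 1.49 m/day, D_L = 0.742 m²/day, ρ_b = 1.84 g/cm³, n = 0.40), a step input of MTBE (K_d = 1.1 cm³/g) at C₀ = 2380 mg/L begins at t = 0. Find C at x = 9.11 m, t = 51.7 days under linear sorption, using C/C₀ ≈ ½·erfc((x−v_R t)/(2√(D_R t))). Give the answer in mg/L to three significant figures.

2010 mg/L

Retardation factor R = 1 + ρ_b·K_d/n = 1 + 1.84 × 1.1/0.40 = 6.060.
Sorption retards both mechanisms: v_R = v/R = 0.2459 m/day, D_R = D/R = 0.1224 m²/day.
v_R·t = 0.2459 × 51.7 = 12.71303 m; 2√(D_R t) = 5.031 m; argument = (9.11 − 12.71303)/5.031 = -0.7162.
C = C₀ × ½·erfc(-0.7162) = 2380 × 0.8444 = 2010 mg/L.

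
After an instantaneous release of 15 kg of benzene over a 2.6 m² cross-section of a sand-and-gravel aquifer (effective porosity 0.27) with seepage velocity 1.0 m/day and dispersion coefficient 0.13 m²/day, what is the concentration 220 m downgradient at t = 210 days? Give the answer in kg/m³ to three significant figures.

0.462 kg/m³

For an instantaneous plane source, C(x,t) = M/(n_e·A·√(4πDt)) · exp(−(x−vt)²/(4Dt)), with n_e·A the pore (flow) area.
Plume center vt = 1.0 × 210 = 210 m, so the well at 220 m is 10 m downgradient of the peak.
√(4πDt) = 18.52 m, giving peak height M/(n_e·A·√(4πDt)) = 15/(0.27 × 2.6 × 18.52) = 1.154 kg/m³.
(x−vt)²/(4Dt) = (10)²/(4 × 0.13 × 210) = 0.9158; exp(−0.9158) = 0.4002.
C = 1.154 × 0.4002 = 0.462 kg/m³.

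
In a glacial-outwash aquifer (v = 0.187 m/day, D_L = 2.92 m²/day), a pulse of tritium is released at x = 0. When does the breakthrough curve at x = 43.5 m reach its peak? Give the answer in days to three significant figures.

164 days

For the 1D instantaneous-source solution, setting ∂C/∂t = 0 at fixed x gives v²t² + 2Dt − x² = 0, so t = (√(D² + v²x²) − D)/v².
√(D² + v²x²) = √(2.92² + 0.187² × 43.5²) = 8.643; v² = 0.034969.
t = (8.643 − 2.92)/0.034969 = 164 days (vs. the pure-advection estimate x/v = 233 d).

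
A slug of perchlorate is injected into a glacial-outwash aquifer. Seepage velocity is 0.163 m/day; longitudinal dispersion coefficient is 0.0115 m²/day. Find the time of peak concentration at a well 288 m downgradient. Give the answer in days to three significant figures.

1770 days

For the 1D instantaneous-source solution, setting ∂C/∂t = 0 at fixed x gives v²t² + 2Dt − x² = 0, so t = (√(D² + v²x²) − D)/v².
√(D² + v²x²) = √(0.0115² + 0.163² × 288²) = 46.94; v² = 0.026569.
t = (46.94 − 0.0115)/0.026569 = 1770 days (vs. the pure-advection estimate x/v = 1770 d).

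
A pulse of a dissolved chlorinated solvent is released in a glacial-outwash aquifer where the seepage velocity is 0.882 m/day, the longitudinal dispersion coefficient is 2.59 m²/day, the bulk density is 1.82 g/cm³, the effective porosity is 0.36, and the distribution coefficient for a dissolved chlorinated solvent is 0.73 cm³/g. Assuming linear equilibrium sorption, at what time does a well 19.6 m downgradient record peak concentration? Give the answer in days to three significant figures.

Retardation factor R = 1 + ρ_b·K_d/n = 1 + 1.82 × 0.73/0.36 = 4.691.
Sorption retards both mechanisms: v_R = v/R = 0.1880 m/day, D_R = D/R = 0.5521 m²/day.
Peak time from v_R²t² + 2D_R t − x² = 0: t = (√(D_R² + v_R²x²) − D_R)/v_R².
√(D_R² + v_R²x²) = √(0.5521² + 0.1880² × 19.6²) = 3.726; v_R² = 0.03534.
t = (3.726 − 0.5521)/0.03534 = 89.8 days.

89.8 days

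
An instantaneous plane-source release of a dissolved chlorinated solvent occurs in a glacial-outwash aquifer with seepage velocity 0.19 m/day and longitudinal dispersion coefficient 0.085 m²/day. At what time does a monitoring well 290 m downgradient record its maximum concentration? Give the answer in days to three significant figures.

1520 days

For the 1D instantaneous-source solution, setting ∂C/∂t = 0 at fixed x gives v²t² + 2Dt − x² = 0, so t = (√(D² + v²x²) − D)/v².
√(D² + v²x²) = √(0.085² + 0.19² × 290²) = 55.10; v² = 0.0361.
t = (55.10 − 0.085)/0.0361 = 1520 days (vs. the pure-advection estimate x/v = 1530 d).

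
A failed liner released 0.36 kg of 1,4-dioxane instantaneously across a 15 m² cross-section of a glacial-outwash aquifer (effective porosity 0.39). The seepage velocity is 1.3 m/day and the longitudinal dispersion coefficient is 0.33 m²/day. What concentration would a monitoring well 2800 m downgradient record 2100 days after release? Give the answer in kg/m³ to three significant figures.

For an instantaneous plane source, C(x,t) = M/(n_e·A·√(4πDt)) · exp(−(x−vt)²/(4Dt)), with n_e·A the pore (flow) area.
Plume center vt = 1.3 × 2100 = 2730 m, so the well at 2800 m is 70 m downgradient of the peak.
√(4πDt) = 93.32 m, giving peak height M/(n_e·A·√(4πDt)) = 0.36/(0.39 × 15 × 93.32) = 0.0006594 kg/m³.
(x−vt)²/(4Dt) = (70)²/(4 × 0.33 × 2100) = 1.768; exp(−1.768) = 0.1707.
C = 0.0006594 × 0.1707 = 0.000113 kg/m³.

0.000113 kg/m³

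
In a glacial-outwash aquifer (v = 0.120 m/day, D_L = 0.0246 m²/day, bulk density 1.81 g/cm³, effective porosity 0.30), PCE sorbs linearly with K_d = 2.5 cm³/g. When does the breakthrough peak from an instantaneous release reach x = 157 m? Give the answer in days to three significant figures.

21000 days

Retardation factor R = 1 + ρ_b·K_d/n = 1 + 1.81 × 2.5/0.30 = 16.08.
Sorption retards both mechanisms: v_R = v/R = 0.007463 m/day, D_R = D/R = 0.001530 m²/day.
Peak time from v_R²t² + 2D_R t − x² = 0: t = (√(D_R² + v_R²x²) − D_R)/v_R².
√(D_R² + v_R²x²) = √(0.001530² + 0.007463² × 157²) = 1.172; v_R² = 5.570e-05.
t = (1.172 − 0.001530)/5.570e-05 = 21000 days.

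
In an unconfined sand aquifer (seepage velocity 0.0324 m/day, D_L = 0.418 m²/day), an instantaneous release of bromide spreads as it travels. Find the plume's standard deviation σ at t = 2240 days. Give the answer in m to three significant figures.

Dispersive spreading gives a Gaussian with σ² = 2Dt; advection only shifts the center.
σ = √(2 × 0.418 × 2240) = 43.3 m.

43.3 m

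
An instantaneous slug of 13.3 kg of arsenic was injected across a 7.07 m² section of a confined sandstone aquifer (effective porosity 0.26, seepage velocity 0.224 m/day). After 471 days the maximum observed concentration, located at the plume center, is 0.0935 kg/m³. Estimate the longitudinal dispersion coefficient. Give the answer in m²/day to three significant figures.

At the plume center C_max = M/(n_e·A·√(4πDt)), so D = M²/(4πt·(n_e·A·C_max)²).
n_e·A·C_max = 0.26 × 7.07 × 0.0935 = 0.1719 kg/m.
D = 13.3²/(4π × 471 × 0.1719²) = 1.01 m²/day.

1.01 m²/day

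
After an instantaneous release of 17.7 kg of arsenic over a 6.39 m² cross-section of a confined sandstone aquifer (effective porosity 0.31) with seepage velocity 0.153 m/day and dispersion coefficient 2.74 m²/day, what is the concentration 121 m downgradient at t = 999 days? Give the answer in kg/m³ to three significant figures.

0.0439 kg/m³

For an instantaneous plane source, C(x,t) = M/(n_e·A·√(4πDt)) · exp(−(x−vt)²/(4Dt)), with n_e·A the pore (flow) area.
Plume center vt = 0.153 × 999 = 152.847 m, so the well at 121 m is 31.847 m upgradient of the peak.
√(4πDt) = 185.5 m, giving peak height M/(n_e·A·√(4πDt)) = 17.7/(0.31 × 6.39 × 185.5) = 0.04817 kg/m³.
(x−vt)²/(4Dt) = (-31.847)²/(4 × 2.74 × 999) = 0.09263; exp(−0.09263) = 0.9115.
C = 0.04817 × 0.9115 = 0.0439 kg/m³.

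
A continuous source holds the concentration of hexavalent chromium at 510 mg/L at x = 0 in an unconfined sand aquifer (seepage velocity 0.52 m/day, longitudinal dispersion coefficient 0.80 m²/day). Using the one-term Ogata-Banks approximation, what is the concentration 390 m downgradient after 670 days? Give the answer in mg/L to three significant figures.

52.0 mg/L

For a continuous step input, C/C₀ ≈ ½·erfc((x−vt)/(2√(Dt))).
vt = 0.52 × 670 = 348.4 m and 2√(Dt) = 2√(0.80 × 670) = 46.30 m.
Argument (x−vt)/(2√(Dt)) = (390 − 348.4)/46.30 = 0.8985; ½·erfc(0.8985) = 0.1019.
C = 510 × 0.1019 = 52.0 mg/L.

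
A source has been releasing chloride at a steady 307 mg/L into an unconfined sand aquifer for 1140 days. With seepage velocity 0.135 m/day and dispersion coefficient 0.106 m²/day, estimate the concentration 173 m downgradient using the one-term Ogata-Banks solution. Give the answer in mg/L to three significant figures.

33.7 mg/L

For a continuous step input, C/C₀ ≈ ½·erfc((x−vt)/(2√(Dt))).
vt = 0.135 × 1140 = 153.9 m and 2√(Dt) = 2√(0.106 × 1140) = 21.99 m.
Argument (x−vt)/(2√(Dt)) = (173 − 153.9)/21.99 = 0.8686; ½·erfc(0.8686) = 0.1097.
C = 307 × 0.1097 = 33.7 mg/L.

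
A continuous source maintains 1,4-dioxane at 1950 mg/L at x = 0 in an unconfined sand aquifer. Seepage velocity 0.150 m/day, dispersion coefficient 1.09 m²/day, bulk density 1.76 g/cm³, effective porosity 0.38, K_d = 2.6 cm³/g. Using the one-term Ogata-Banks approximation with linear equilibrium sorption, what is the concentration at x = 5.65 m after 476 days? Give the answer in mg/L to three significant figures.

960 mg/L

Retardation factor R = 1 + ρ_b·K_d/n = 1 + 1.76 × 2.6/0.38 = 13.04.
Sorption retards both mechanisms: v_R = v/R = 0.01150 m/day, D_R = D/R = 0.08359 m²/day.
v_R·t = 0.01150 × 476 = 5.474 m; 2√(D_R t) = 12.62 m; argument = (5.65 − 5.474)/12.62 = 0.01395.
C = C₀ × ½·erfc(0.01395) = 1950 × 0.4921 = 960 mg/L.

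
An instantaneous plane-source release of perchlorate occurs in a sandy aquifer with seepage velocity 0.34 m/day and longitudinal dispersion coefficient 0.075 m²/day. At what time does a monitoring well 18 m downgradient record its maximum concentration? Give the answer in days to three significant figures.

For the 1D instantaneous-source solution, setting ∂C/∂t = 0 at fixed x gives v²t² + 2Dt − x² = 0, so t = (√(D² + v²x²) − D)/v².
√(D² + v²x²) = √(0.075² + 0.34² × 18²) = 6.120; v² = 0.1156.
t = (6.120 − 0.075)/0.1156 = 52.3 days (vs. the pure-advection estimate x/v = 52.9 d).

52.3 days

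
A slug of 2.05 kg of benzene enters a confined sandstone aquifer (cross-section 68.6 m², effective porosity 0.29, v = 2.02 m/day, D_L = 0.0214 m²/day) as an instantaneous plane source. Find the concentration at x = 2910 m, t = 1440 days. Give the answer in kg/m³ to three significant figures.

For an instantaneous plane source, C(x,t) = M/(n_e·A·√(4πDt)) · exp(−(x−vt)²/(4Dt)), with n_e·A the pore (flow) area.
Plume center vt = 2.02 × 1440 = 2908.8 m, so the well at 2910 m is 1.2 m downgradient of the peak.
√(4πDt) = 19.68 m, giving peak height M/(n_e·A·√(4πDt)) = 2.05/(0.29 × 68.6 × 19.68) = 0.005236 kg/m³.
(x−vt)²/(4Dt) = (1.2)²/(4 × 0.0214 × 1440) = 0.01168; exp(−0.01168) = 0.9884.
C = 0.005236 × 0.9884 = 0.00518 kg/m³.

0.00518 kg/m³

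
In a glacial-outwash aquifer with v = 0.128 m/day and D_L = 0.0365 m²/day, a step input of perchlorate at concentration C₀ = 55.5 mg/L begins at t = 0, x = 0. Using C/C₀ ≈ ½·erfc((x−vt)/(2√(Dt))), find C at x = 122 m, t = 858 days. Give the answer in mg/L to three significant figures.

For a continuous step input, C/C₀ ≈ ½·erfc((x−vt)/(2√(Dt))).
vt = 0.128 × 858 = 109.824 m and 2√(Dt) = 2√(0.0365 × 858) = 11.19 m.
Argument (x−vt)/(2√(Dt)) = (122 − 109.824)/11.19 = 1.088; ½·erfc(1.088) = 0.06194.
C = 55.5 × 0.06194 = 3.44 mg/L.

3.44 mg/L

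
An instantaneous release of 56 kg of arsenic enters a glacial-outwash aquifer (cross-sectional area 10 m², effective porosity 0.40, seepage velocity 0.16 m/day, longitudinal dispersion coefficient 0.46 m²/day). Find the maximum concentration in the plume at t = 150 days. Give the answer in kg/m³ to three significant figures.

The peak of an instantaneous 1D plume sits at x = vt; there the Gaussian factor is 1 and C_max = M/(n_e·A·√(4πDt)), where n_e·A is the pore area the mass is dissolved in.
√(4πDt) = √(4π × 0.46 × 150) = 29.45 m, so C_max = 56/(0.40 × 10 × 29.45) = 0.475 kg/m³.

0.475 kg/m³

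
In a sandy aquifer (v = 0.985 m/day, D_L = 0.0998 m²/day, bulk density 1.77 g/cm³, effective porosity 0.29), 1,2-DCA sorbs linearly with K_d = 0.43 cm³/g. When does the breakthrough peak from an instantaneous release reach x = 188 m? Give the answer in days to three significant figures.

Retardation factor R = 1 + ρ_b·K_d/n = 1 + 1.77 × 0.43/0.29 = 3.624.
Sorption retards both mechanisms: v_R = v/R = 0.2718 m/day, D_R = D/R = 0.02754 m²/day.
Peak time from v_R²t² + 2D_R t − x² = 0: t = (√(D_R² + v_R²x²) − D_R)/v_R².
√(D_R² + v_R²x²) = √(0.02754² + 0.2718² × 188²) = 51.10; v_R² = 0.07388.
t = (51.10 − 0.02754)/0.07388 = 691 days.

691 days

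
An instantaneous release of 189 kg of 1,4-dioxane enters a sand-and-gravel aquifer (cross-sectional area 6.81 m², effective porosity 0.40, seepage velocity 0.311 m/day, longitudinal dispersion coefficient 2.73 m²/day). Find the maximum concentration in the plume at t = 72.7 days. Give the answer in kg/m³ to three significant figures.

The peak of an instantaneous 1D plume sits at x = vt; there the Gaussian factor is 1 and C_max = M/(n_e·A·√(4πDt)), where n_e·A is the pore area the mass is dissolved in.
√(4πDt) = √(4π × 2.73 × 72.7) = 49.94 m, so C_max = 189/(0.40 × 6.81 × 49.94) = 1.39 kg/m³.

1.39 kg/m³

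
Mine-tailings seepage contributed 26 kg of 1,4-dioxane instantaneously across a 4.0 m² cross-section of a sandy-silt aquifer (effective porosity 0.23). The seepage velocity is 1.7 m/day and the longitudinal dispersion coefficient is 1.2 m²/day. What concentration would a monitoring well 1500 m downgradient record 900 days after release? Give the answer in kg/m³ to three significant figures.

0.197 kg/m³

For an instantaneous plane source, C(x,t) = M/(n_e·A·√(4πDt)) · exp(−(x−vt)²/(4Dt)), with n_e·A the pore (flow) area.
Plume center vt = 1.7 × 900 = 1530 m, so the well at 1500 m is 30 m upgradient of the peak.
√(4πDt) = 116.5 m, giving peak height M/(n_e·A·√(4πDt)) = 26/(0.23 × 4.0 × 116.5) = 0.2426 kg/m³.
(x−vt)²/(4Dt) = (-30)²/(4 × 1.2 × 900) = 0.2083; exp(−0.2083) = 0.8120.
C = 0.2426 × 0.8120 = 0.197 kg/m³.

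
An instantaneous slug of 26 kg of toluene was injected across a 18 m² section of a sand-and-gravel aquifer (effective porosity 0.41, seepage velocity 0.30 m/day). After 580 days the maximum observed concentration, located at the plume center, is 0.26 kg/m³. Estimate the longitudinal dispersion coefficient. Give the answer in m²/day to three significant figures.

0.0252 m²/day

At the plume center C_max = M/(n_e·A·√(4πDt)), so D = M²/(4πt·(n_e·A·C_max)²).
n_e·A·C_max = 0.41 × 18 × 0.26 = 1.919 kg/m.
D = 26²/(4π × 580 × 1.919²) = 0.0252 m²/day.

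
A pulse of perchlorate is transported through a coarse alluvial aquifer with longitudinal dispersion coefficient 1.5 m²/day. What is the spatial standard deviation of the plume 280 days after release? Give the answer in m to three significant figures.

Dispersive spreading gives a Gaussian with σ² = 2Dt; advection only shifts the center.
σ = √(2 × 1.5 × 280) = 29.0 m.

29.0 m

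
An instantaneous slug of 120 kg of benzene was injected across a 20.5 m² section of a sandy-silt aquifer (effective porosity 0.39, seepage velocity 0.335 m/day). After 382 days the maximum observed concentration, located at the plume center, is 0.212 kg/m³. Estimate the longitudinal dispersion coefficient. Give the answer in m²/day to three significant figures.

At the plume center C_max = M/(n_e·A·√(4πDt)), so D = M²/(4πt·(n_e·A·C_max)²).
n_e·A·C_max = 0.39 × 20.5 × 0.212 = 1.695 kg/m.
D = 120²/(4π × 382 × 1.695²) = 1.04 m²/day.

1.04 m²/day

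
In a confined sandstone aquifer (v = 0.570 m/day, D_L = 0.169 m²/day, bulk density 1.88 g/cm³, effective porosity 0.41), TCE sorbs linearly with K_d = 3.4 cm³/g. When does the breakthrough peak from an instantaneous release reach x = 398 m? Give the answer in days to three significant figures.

Retardation factor R = 1 + ρ_b·K_d/n = 1 + 1.88 × 3.4/0.41 = 16.59.
Sorption retards both mechanisms: v_R = v/R = 0.03436 m/day, D_R = D/R = 0.01019 m²/day.
Peak time from v_R²t² + 2D_R t − x² = 0: t = (√(D_R² + v_R²x²) − D_R)/v_R².
√(D_R² + v_R²x²) = √(0.01019² + 0.03436² × 398²) = 13.68; v_R² = 0.001181.
t = (13.68 − 0.01019)/0.001181 = 11600 days.

11600 days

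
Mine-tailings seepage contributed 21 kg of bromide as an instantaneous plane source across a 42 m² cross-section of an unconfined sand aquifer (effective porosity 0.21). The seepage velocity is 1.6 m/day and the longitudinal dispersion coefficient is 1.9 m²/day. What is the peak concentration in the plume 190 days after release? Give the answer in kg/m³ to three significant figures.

0.0354 kg/m³

The peak of an instantaneous 1D plume sits at x = vt; there the Gaussian factor is 1 and C_max = M/(n_e·A·√(4πDt)), where n_e·A is the pore area the mass is dissolved in.
√(4πDt) = √(4π × 1.9 × 190) = 67.35 m, so C_max = 21/(0.21 × 42 × 67.35) = 0.0354 kg/m³.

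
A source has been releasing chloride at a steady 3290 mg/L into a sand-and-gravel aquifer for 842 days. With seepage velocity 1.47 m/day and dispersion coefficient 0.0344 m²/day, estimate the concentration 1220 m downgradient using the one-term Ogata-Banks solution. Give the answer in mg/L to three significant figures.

3260 mg/L

For a continuous step input, C/C₀ ≈ ½·erfc((x−vt)/(2√(Dt))).
vt = 1.47 × 842 = 1237.74 m and 2√(Dt) = 2√(0.0344 × 842) = 10.76 m.
Argument (x−vt)/(2√(Dt)) = (1220 − 1237.74)/10.76 = -1.649; ½·erfc(-1.649) = 0.9902.
C = 3290 × 0.9902 = 3260 mg/L.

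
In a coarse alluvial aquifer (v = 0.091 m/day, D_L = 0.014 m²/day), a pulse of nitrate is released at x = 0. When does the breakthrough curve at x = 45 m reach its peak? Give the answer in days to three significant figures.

493 days

For the 1D instantaneous-source solution, setting ∂C/∂t = 0 at fixed x gives v²t² + 2Dt − x² = 0, so t = (√(D² + v²x²) − D)/v².
√(D² + v²x²) = √(0.014² + 0.091² × 45²) = 4.095; v² = 0.008281.
t = (4.095 − 0.014)/0.008281 = 493 days (vs. the pure-advection estimate x/v = 495 d).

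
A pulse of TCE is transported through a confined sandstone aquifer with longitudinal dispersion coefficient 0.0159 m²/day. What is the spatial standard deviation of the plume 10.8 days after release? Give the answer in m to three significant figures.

0.586 m

Dispersive spreading gives a Gaussian with σ² = 2Dt; advection only shifts the center.
σ = √(2 × 0.0159 × 10.8) = 0.586 m.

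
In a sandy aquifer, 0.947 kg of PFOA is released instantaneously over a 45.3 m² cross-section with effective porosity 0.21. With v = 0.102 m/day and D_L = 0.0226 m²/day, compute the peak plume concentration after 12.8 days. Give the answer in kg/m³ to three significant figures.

The peak of an instantaneous 1D plume sits at x = vt; there the Gaussian factor is 1 and C_max = M/(n_e·A·√(4πDt)), where n_e·A is the pore area the mass is dissolved in.
√(4πDt) = √(4π × 0.0226 × 12.8) = 1.907 m, so C_max = 0.947/(0.21 × 45.3 × 1.907) = 0.0522 kg/m³.

0.0522 kg/m³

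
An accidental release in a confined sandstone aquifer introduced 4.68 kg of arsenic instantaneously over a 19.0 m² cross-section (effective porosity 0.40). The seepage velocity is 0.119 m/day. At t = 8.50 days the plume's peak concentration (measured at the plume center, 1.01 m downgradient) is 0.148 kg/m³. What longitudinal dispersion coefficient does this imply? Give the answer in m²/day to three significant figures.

0.162 m²/day

At the plume center C_max = M/(n_e·A·√(4πDt)), so D = M²/(4πt·(n_e·A·C_max)²).
n_e·A·C_max = 0.40 × 19.0 × 0.148 = 1.125 kg/m.
D = 4.68²/(4π × 8.50 × 1.125²) = 0.162 m²/day.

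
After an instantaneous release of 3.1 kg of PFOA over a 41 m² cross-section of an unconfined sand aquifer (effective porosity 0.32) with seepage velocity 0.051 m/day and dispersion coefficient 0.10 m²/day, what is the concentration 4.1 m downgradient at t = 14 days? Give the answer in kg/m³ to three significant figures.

0.00727 kg/m³

For an instantaneous plane source, C(x,t) = M/(n_e·A·√(4πDt)) · exp(−(x−vt)²/(4Dt)), with n_e·A the pore (flow) area.
Plume center vt = 0.051 × 14 = 0.714 m, so the well at 4.1 m is 3.386 m downgradient of the peak.
√(4πDt) = 4.194 m, giving peak height M/(n_e·A·√(4πDt)) = 3.1/(0.32 × 41 × 4.194) = 0.05634 kg/m³.
(x−vt)²/(4Dt) = (3.386)²/(4 × 0.10 × 14) = 2.047; exp(−2.047) = 0.1291.
C = 0.05634 × 0.1291 = 0.00727 kg/m³.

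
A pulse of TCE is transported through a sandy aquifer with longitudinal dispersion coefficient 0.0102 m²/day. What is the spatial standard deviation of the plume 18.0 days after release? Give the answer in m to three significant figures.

0.606 m

Dispersive spreading gives a Gaussian with σ² = 2Dt; advection only shifts the center.
σ = √(2 × 0.0102 × 18.0) = 0.606 m.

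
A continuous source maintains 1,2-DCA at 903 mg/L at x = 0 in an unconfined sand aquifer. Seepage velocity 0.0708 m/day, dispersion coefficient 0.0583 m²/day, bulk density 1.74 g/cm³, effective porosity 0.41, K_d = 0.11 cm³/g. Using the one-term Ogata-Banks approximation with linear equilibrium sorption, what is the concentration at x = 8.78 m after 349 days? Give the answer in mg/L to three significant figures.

846 mg/L

Retardation factor R = 1 + ρ_b·K_d/n = 1 + 1.74 × 0.11/0.41 = 1.467.
Sorption retards both mechanisms: v_R = v/R = 0.04826 m/day, D_R = D/R = 0.03974 m²/day.
v_R·t = 0.04826 × 349 = 16.84274 m; 2√(D_R t) = 7.448 m; argument = (8.78 − 16.84274)/7.448 = -1.083.
C = C₀ × ½·erfc(-1.083) = 903 × 0.9372 = 846 mg/L.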